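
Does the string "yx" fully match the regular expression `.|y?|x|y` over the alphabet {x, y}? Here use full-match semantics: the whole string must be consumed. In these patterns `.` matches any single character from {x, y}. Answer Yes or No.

No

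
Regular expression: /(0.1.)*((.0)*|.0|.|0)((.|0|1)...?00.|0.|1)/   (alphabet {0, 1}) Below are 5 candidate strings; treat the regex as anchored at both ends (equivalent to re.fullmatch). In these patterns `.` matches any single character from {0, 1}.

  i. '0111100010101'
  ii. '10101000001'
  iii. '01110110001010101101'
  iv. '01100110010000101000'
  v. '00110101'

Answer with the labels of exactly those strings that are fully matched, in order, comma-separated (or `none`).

i → match
ii → match
iii → no match
iv → no match
v → no match

i, ii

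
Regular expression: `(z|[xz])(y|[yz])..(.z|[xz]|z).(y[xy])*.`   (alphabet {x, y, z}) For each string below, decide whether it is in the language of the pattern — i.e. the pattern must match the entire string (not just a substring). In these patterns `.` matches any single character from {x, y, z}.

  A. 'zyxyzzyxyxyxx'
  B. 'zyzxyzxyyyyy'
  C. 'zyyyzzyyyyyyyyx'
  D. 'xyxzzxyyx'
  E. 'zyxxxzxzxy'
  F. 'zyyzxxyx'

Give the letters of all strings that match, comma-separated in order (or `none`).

A, B, C, D

A → match
B → match
C → match
D → match
E → no match
F → no match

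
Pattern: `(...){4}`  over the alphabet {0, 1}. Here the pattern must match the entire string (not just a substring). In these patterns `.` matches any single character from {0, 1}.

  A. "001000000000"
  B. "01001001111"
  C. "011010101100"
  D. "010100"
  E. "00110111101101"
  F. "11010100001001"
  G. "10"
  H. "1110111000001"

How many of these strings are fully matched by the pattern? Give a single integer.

A → match
B → no match
C → match
D → no match
E → no match
F → no match
G → no match
H → no match
Total matched: 2

2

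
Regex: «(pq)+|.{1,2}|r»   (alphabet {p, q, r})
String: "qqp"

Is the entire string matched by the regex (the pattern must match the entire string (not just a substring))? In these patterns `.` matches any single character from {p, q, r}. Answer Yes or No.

No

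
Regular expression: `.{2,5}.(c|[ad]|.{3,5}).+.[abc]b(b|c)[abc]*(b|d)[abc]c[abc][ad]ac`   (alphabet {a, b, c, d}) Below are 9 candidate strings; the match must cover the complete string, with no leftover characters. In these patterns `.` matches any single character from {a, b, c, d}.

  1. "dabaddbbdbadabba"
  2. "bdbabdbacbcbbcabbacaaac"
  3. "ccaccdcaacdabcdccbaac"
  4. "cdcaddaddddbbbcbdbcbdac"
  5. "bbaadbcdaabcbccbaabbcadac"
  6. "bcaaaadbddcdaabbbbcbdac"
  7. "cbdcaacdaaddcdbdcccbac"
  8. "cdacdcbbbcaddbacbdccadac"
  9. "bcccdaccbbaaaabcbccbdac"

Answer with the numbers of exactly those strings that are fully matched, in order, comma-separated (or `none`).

2, 3, 4, 5, 6, 9

1 → no match — must end with "ac"
2 → match
3 → match
4 → match
5 → match
6 → match
7 → no match
8 → no match
9 → match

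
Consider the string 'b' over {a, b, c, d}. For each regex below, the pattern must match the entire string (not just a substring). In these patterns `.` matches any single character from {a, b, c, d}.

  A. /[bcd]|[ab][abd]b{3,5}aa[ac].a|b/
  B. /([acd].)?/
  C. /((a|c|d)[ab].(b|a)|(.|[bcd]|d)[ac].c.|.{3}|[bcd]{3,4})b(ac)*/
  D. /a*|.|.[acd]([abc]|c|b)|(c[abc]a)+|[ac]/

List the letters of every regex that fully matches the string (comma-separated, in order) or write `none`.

A, D

A → match
B → no match
C → no match
D → match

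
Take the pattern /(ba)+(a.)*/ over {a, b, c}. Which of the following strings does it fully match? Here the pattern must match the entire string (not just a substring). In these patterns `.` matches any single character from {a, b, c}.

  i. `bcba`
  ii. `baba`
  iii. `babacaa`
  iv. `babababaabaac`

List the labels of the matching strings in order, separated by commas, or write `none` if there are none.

i → no match — must start with `ba`
ii → match
iii → no match
iv → no match

ii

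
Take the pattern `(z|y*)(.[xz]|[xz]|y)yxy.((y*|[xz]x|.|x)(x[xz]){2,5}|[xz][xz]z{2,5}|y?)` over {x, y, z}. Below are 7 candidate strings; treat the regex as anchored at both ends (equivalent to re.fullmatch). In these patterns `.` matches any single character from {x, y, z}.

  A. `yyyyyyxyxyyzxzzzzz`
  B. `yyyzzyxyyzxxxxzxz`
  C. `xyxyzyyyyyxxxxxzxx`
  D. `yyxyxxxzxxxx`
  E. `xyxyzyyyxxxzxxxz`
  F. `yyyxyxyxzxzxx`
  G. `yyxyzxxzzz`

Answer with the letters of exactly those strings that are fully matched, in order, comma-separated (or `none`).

A, B, C, D, E, F, G

A → match
B → match
C → match
D → match
E → match
F → match
G → match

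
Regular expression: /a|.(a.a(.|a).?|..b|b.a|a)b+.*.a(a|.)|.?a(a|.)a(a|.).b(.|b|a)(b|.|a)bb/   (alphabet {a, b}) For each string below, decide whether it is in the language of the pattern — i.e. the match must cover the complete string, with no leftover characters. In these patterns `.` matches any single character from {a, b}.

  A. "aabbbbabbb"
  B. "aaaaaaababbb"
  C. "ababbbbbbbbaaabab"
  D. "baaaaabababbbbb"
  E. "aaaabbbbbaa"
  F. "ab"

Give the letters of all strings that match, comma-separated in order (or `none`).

A → no match
B → no match
C → match
D → no match
E → match
F → no match

C, E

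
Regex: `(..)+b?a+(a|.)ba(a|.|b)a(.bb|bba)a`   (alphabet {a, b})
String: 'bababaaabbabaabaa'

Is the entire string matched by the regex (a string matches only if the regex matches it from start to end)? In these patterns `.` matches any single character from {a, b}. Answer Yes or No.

No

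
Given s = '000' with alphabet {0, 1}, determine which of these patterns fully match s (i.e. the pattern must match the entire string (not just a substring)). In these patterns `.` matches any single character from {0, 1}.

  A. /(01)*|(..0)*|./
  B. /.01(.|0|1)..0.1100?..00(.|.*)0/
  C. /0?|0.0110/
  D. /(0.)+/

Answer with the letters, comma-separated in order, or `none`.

A → match
B → no match
C → no match
D → no match

A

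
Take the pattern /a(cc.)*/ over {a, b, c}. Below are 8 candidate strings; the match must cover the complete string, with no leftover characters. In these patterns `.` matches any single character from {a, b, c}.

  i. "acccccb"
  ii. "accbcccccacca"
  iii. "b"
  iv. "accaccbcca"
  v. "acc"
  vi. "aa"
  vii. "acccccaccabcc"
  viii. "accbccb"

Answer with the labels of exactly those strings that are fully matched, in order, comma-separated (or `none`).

i → match
ii → match
iii → no match — must start with "a"
iv → match
v → no match
vi → no match
vii → no match
viii → match

i, ii, iv, viii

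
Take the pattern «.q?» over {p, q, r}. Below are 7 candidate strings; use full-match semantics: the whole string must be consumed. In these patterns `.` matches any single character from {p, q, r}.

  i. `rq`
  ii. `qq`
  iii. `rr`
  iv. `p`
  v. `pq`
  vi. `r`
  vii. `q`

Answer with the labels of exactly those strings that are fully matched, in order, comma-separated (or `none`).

i, ii, iv, v, vi, vii

i → match
ii → match
iii → no match
iv → match
v → match
vi → match
vii → match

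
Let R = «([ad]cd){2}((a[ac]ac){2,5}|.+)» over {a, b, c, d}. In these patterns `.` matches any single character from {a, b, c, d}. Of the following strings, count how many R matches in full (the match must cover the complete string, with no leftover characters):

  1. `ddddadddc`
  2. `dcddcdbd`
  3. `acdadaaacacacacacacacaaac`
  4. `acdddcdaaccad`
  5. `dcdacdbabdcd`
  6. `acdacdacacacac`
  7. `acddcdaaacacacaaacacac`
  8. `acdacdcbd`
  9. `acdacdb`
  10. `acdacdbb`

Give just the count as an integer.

1 → no match
2 → match
3 → no match
4 → no match
5 → match
6 → match
7 → match
8 → match
9 → match
10 → match
Total matched: 7

7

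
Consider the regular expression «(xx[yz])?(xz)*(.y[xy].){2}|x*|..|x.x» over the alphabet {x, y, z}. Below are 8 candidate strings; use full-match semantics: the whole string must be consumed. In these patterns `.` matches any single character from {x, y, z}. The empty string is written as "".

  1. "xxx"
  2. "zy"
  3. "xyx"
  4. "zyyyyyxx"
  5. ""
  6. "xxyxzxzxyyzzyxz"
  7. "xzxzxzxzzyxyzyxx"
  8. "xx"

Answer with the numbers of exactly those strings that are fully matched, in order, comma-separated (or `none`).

1, 2, 3, 4, 5, 6, 7, 8

1 → match
2 → match
3 → match
4 → match
5 → match
6 → match
7 → match
8 → match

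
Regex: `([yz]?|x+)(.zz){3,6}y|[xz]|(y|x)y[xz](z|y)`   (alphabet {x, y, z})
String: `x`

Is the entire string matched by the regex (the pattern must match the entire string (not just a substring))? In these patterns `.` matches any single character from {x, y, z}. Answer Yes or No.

Yes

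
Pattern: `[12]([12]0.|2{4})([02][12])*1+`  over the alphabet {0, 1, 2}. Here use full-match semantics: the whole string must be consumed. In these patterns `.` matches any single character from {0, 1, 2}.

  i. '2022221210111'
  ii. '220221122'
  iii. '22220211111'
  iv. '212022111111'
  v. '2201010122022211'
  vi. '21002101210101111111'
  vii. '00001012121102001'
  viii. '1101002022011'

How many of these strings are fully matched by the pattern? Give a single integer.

i → no match
ii → no match — must end with '1'
iii → no match
iv → no match
v → match
vi → match
vii → no match
viii → no match
Total matched: 2

2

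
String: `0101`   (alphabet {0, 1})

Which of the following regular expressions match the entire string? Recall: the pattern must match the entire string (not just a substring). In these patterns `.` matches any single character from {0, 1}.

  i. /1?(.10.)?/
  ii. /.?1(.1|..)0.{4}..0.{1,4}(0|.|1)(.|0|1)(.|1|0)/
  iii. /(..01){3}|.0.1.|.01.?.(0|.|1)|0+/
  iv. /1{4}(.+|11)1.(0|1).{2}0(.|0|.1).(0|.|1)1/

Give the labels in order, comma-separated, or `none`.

i → match
ii → no match
iii → no match
iv → no match — must start with `1`

i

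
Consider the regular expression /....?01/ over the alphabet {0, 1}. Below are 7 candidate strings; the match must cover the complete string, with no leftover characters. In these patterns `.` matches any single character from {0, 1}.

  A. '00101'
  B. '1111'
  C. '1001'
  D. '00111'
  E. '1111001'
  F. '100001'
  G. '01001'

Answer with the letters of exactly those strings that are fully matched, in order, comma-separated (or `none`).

A. '00101' → match
B. '1111' → no match — must end with '01'
C. '1001' → no match
D. '00111' → no match — must end with '01'
E. '1111001' → no match
F. '100001' → match
G. '01001' → match

A, F, G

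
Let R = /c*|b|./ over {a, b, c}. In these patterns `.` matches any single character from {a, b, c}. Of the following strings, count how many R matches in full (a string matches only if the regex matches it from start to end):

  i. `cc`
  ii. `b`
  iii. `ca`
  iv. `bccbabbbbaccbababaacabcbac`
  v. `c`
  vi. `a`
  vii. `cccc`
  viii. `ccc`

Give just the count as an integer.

i → match
ii → match
iii → no match
iv → no match
v → match
vi → match
vii → match
viii → match
Total matched: 6

6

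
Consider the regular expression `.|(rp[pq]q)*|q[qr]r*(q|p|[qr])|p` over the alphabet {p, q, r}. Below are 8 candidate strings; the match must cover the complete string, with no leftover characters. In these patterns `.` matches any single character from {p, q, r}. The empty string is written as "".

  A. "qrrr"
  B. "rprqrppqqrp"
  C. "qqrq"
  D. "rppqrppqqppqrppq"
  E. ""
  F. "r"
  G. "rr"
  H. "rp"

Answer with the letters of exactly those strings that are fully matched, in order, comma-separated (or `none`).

A → match
B → no match
C → match
D → no match
E → match
F → match
G → no match
H → no match

A, C, E, F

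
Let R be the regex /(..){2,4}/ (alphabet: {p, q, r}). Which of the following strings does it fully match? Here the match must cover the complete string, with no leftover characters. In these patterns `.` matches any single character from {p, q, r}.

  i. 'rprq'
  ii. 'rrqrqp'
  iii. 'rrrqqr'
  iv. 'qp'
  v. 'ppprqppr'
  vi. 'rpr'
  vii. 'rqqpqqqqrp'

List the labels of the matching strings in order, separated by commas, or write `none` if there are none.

i → match
ii → match
iii → match
iv → no match
v → match
vi → no match
vii → no match

i, ii, iii, v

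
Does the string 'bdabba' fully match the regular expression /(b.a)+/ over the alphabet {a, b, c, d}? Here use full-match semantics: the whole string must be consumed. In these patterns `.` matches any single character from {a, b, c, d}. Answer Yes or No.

Yes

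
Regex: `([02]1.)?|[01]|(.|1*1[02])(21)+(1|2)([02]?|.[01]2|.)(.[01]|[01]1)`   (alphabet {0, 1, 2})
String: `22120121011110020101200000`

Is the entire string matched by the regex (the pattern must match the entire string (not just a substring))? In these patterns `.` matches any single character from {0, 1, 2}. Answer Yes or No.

No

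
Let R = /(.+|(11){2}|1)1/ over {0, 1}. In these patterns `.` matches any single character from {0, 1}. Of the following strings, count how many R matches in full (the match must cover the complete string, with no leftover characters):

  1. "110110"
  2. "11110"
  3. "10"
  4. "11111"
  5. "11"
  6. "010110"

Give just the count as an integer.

1 → no match — must end with "1"
2 → no match — must end with "1"
3 → no match — must end with "1"
4 → match
5 → match
6 → no match — must end with "1"
Total matched: 2

2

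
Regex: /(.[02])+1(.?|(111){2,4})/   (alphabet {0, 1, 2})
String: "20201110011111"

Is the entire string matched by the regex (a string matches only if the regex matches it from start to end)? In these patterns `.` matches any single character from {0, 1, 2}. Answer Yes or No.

No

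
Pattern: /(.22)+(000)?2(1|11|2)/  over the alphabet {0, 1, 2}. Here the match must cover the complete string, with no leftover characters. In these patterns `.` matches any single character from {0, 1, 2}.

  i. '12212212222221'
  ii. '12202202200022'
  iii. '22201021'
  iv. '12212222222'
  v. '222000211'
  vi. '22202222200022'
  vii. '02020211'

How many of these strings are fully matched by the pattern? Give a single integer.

5

i → match
ii → match
iii → no match
iv → match
v → match
vi → match
vii → no match
Total matched: 5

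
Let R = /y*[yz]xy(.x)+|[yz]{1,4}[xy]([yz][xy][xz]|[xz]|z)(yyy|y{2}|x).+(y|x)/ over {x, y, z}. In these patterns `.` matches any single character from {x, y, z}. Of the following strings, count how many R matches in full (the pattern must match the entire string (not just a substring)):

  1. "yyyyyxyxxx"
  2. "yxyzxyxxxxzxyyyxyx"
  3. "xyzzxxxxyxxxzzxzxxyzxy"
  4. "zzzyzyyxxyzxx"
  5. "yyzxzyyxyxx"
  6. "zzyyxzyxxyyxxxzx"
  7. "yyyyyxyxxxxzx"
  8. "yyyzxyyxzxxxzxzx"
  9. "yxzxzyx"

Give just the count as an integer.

1 → no match
2 → no match
3 → no match
4 → match
5 → match
6 → match
7 → match
8 → match
9 → match
Total matched: 6

6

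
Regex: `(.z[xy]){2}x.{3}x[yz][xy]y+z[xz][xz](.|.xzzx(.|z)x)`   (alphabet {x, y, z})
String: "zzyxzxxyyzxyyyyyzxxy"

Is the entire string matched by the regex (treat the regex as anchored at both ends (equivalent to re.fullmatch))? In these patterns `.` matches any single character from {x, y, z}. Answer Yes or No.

Yes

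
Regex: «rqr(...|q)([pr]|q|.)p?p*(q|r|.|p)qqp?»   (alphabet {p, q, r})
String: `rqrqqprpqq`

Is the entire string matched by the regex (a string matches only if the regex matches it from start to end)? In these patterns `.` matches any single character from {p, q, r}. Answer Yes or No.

Yes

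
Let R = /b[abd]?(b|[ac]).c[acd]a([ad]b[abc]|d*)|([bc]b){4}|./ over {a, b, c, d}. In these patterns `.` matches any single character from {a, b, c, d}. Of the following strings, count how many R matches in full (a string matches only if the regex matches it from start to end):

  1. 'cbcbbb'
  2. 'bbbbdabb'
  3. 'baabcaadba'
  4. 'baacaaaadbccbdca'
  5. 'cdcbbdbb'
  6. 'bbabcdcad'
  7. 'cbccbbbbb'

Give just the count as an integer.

1 → no match
2 → no match
3 → match
4 → no match
5 → no match
6 → no match
7 → no match
Total matched: 1

1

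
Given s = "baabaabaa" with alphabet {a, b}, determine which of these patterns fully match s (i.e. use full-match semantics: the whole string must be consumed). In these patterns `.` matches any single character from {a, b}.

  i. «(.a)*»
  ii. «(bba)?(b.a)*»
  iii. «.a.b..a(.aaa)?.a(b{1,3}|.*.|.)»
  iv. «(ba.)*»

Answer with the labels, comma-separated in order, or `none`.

ii, iv

i → no match
ii → match
iii → no match
iv → match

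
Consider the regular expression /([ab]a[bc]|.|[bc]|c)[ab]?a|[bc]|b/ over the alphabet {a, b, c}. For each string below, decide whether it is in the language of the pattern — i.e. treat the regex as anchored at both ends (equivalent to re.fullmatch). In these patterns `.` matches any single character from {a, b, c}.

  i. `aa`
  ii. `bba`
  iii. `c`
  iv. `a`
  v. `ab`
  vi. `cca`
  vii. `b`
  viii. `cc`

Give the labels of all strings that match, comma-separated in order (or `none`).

i, ii, iii, vii

i → match
ii → match
iii → match
iv → no match
v → no match
vi → no match
vii → match
viii → no match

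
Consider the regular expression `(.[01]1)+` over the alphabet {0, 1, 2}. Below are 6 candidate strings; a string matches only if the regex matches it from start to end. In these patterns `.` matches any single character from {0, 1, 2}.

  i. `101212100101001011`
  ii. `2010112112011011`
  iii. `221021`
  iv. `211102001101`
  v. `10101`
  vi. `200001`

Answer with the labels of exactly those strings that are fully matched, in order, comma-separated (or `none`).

i → no match
ii → no match
iii → no match
iv → no match
v → no match
vi → no match

none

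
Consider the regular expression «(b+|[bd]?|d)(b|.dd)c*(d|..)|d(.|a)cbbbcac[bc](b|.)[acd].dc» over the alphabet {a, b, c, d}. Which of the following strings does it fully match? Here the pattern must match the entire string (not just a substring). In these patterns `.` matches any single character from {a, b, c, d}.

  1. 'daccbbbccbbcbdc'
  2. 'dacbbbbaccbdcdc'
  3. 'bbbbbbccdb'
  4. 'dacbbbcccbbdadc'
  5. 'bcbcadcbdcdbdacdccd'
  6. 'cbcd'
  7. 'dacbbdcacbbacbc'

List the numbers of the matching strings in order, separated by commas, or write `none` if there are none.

3

1 → no match
2 → no match
3. 'bbbbbbccdb' → match
4 → no match
5 → no match
6. 'cbcd' → no match
7 → no match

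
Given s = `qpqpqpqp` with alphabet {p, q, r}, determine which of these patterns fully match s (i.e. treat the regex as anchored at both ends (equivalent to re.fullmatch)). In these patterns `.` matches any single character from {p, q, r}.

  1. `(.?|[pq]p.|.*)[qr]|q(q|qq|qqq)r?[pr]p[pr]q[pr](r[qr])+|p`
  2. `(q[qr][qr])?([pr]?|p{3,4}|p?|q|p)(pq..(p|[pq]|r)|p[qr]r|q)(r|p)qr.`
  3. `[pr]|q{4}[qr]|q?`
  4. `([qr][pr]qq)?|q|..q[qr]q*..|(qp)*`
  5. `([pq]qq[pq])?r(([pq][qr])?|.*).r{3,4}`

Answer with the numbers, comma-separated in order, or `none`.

1 → no match
2 → no match
3 → no match
4 → match
5 → no match — must end with `r`

4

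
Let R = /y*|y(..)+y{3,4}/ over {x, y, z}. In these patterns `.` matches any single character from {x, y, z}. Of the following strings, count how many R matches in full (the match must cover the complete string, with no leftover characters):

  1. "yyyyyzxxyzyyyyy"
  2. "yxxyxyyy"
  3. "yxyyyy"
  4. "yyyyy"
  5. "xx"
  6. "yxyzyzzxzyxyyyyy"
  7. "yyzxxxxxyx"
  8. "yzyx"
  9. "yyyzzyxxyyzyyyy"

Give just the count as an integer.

6

1 → match
2 → match
3 → match
4 → match
5 → no match
6 → match
7 → no match
8 → no match
9 → match
Total matched: 6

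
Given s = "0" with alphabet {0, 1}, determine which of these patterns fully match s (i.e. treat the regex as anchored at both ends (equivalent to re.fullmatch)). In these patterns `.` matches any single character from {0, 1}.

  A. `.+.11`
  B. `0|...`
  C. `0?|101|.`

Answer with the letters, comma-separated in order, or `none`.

A → no match — must end with "11"
B → match
C → match

B, C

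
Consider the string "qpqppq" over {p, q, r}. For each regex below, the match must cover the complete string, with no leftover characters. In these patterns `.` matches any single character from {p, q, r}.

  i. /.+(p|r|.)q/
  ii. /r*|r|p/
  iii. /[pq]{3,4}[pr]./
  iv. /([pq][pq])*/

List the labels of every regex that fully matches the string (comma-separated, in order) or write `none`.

i, iii, iv

i → match
ii → no match
iii → match
iv → match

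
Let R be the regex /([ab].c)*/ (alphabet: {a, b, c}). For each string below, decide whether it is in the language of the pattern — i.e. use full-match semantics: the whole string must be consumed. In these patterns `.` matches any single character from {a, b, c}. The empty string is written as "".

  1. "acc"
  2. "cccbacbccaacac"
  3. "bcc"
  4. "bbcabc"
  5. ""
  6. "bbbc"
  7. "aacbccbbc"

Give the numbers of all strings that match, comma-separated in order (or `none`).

1 → match
2 → no match
3 → match
4 → match
5 → match
6 → no match
7 → match

1, 3, 4, 5, 7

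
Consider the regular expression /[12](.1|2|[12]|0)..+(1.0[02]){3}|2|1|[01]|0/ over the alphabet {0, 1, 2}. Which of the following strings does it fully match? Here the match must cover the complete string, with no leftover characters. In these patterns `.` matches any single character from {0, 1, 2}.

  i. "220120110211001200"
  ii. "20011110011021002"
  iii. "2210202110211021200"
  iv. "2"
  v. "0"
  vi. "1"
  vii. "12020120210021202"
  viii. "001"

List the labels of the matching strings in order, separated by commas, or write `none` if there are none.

i, ii, iii, iv, v, vi, vii

i → match
ii → match
iii → match
iv. "2" → match
v. "0" → match
vi. "1" → match
vii → match
viii. "001" → no match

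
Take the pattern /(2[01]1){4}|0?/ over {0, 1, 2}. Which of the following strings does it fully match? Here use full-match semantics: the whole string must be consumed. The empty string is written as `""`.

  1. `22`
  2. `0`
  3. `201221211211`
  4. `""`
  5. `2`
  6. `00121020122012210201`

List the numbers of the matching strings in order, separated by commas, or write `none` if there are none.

1. `22` → no match
2. `0` → match
3. `201221211211` → no match
4. `""` → match
5. `2` → no match
6 → no match

2, 4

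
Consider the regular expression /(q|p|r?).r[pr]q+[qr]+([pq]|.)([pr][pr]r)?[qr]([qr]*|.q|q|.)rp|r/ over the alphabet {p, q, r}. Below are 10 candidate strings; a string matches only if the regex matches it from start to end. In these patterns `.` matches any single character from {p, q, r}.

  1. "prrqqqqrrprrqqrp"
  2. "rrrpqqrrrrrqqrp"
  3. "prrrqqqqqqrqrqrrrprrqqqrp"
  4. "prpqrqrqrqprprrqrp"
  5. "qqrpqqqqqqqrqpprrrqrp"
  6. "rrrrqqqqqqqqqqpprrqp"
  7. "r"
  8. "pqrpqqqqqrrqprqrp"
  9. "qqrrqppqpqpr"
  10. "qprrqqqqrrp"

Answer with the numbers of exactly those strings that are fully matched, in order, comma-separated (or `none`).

1 → match
2 → match
3 → match
4 → match
5 → match
6 → no match
7. "r" → match
8 → match
9. "qqrrqppqpqpr" → no match
10. "qprrqqqqrrp" → match

1, 2, 3, 4, 5, 7, 8, 10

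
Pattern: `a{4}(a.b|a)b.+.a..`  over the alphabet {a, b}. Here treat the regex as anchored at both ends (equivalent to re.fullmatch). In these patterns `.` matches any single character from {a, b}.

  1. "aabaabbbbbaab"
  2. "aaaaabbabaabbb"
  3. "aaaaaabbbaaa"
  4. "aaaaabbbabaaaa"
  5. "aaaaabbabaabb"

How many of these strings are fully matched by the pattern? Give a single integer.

2

1 → no match
2 → no match
3 → no match
4 → match
5 → match
Total matched: 2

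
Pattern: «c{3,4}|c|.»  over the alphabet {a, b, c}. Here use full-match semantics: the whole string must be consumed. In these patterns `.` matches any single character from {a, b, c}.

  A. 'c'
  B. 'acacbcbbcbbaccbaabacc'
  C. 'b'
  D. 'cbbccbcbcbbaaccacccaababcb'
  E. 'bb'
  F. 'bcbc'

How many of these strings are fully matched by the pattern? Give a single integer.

2

A → match
B → no match
C → match
D → no match
E → no match
F → no match
Total matched: 2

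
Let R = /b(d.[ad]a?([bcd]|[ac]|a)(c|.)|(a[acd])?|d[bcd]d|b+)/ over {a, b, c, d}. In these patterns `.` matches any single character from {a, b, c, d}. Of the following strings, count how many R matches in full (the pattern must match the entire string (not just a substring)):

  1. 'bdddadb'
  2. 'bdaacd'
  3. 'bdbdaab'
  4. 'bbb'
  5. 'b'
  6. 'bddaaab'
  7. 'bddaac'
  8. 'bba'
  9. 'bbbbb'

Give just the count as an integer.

8

1. 'bdddadb' → match
2. 'bdaacd' → match
3. 'bdbdaab' → match
4. 'bbb' → match
5. 'b' → match
6. 'bddaaab' → match
7. 'bddaac' → match
8. 'bba' → no match
9. 'bbbbb' → match
Total matched: 8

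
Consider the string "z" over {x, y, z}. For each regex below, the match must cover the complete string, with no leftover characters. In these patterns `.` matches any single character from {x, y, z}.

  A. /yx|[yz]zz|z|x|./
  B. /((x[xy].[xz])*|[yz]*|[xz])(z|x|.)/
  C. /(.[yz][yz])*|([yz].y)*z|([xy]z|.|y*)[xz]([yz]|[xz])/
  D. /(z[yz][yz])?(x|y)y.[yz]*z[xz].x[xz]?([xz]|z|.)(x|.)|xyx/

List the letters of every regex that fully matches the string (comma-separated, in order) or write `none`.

A → match
B → match
C → match
D → no match

A, B, C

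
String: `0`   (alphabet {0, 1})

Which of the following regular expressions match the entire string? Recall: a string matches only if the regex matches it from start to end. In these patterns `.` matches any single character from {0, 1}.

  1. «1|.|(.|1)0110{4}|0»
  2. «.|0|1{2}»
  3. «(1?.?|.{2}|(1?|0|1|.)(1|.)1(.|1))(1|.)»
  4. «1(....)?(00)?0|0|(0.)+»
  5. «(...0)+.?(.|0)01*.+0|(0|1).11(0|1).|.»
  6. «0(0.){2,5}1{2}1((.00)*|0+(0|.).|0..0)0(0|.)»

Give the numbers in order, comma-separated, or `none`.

1, 2, 3, 4, 5

1 → match
2 → match
3 → match
4 → match
5 → match
6 → no match — must start with `00`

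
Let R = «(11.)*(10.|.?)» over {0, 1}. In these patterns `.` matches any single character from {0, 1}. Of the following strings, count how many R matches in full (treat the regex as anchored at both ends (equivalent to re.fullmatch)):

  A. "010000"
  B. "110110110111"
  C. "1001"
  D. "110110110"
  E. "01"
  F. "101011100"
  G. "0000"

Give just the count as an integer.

A → no match
B → match
C → no match
D → match
E → no match
F → no match
G → no match
Total matched: 2

2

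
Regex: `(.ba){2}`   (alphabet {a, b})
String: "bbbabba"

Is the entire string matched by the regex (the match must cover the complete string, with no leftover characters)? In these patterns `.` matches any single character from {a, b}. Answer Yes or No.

No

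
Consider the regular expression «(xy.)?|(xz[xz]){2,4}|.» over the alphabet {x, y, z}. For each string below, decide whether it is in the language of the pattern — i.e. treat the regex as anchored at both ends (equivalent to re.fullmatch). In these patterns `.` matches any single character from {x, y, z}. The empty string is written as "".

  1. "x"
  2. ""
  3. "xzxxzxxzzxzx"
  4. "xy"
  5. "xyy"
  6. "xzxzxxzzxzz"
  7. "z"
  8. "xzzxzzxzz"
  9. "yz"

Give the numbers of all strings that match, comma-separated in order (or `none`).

1 → match
2 → match
3 → match
4 → no match
5 → match
6 → no match
7 → match
8 → match
9 → no match

1, 2, 3, 5, 7, 8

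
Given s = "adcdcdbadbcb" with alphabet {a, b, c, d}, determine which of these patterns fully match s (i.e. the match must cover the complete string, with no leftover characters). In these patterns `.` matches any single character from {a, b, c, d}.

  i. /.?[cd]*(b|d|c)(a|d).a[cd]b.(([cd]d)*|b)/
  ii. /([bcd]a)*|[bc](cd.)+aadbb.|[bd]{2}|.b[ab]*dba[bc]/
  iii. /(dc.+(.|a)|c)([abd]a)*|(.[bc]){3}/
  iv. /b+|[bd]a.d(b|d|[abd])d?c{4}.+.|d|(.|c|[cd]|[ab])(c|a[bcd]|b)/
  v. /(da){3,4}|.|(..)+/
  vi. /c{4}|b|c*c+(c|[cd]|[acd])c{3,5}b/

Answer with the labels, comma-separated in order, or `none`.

i, v

i → match
ii → no match
iii → no match
iv → no match
v → match
vi → no match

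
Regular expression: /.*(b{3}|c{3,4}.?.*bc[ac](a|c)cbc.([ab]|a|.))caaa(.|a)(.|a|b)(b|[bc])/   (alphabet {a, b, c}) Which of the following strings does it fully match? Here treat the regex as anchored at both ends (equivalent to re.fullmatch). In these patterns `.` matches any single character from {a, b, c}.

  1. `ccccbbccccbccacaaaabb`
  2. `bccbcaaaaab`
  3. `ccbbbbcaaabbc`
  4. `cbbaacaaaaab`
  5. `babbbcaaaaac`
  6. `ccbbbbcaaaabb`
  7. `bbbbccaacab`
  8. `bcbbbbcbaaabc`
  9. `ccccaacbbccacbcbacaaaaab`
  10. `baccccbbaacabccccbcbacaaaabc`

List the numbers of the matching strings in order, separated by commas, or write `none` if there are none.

1, 3, 5, 6, 9, 10

1 → match
2 → no match
3 → match
4 → no match
5 → match
6 → match
7 → no match
8 → no match
9 → match
10 → match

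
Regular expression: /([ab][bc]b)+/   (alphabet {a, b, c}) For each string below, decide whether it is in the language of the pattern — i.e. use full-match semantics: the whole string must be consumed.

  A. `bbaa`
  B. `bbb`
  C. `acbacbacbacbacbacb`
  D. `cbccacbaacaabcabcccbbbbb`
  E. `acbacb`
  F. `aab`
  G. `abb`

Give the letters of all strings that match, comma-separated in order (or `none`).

A → no match — must end with `b`
B → match
C → match
D → no match
E → match
F → no match
G → match

B, C, E, G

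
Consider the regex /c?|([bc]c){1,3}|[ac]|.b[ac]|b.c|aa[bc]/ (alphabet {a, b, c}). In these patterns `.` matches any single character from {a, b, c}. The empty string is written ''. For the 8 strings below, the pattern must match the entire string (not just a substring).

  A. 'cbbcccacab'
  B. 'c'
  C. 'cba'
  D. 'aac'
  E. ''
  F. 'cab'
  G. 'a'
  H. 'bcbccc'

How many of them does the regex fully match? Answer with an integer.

A → no match
B → match
C → match
D → match
E → match
F → no match
G → match
H → match
Total matched: 6

6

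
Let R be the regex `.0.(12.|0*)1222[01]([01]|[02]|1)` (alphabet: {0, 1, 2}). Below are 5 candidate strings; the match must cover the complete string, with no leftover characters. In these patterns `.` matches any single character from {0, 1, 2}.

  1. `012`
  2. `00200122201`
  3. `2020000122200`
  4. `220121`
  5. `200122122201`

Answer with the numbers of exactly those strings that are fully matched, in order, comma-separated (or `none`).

1 → no match
2 → match
3 → match
4 → no match
5 → match

2, 3, 5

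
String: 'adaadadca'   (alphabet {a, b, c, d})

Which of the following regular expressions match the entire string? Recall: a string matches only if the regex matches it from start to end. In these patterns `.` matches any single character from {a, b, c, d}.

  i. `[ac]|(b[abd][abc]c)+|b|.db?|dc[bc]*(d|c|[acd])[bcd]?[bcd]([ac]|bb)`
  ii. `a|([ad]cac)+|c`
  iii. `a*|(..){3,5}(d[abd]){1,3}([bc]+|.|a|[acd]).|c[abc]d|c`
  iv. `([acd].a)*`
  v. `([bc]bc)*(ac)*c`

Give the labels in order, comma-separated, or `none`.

iv

i → no match
ii → no match
iii → no match
iv → match
v → no match — must end with 'c'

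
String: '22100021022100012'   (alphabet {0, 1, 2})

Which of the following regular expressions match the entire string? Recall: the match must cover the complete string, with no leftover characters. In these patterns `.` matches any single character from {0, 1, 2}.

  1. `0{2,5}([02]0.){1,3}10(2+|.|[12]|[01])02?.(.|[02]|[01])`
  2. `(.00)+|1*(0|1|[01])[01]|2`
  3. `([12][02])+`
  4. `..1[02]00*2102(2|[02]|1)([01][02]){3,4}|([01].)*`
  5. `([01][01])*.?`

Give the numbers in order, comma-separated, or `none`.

1 → no match — must start with '0'
2 → no match
3 → no match
4 → match
5 → no match

4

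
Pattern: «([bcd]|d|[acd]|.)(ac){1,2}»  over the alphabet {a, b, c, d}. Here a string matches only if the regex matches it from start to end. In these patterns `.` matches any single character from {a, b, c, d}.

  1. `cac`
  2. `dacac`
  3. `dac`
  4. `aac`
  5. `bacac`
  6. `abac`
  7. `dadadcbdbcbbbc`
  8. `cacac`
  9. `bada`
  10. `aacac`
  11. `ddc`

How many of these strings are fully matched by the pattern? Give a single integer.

7

1 → match
2 → match
3 → match
4 → match
5 → match
6 → no match
7 → no match — must end with `ac`
8 → match
9 → no match — must end with `ac`
10 → match
11 → no match — must end with `ac`
Total matched: 7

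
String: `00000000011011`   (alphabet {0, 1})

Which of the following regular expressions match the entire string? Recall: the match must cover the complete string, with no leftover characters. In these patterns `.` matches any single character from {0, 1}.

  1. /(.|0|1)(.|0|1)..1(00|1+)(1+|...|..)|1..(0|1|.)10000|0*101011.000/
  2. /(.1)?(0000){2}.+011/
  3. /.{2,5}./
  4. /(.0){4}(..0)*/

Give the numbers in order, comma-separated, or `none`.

1 → no match
2 → match
3 → no match
4 → no match

2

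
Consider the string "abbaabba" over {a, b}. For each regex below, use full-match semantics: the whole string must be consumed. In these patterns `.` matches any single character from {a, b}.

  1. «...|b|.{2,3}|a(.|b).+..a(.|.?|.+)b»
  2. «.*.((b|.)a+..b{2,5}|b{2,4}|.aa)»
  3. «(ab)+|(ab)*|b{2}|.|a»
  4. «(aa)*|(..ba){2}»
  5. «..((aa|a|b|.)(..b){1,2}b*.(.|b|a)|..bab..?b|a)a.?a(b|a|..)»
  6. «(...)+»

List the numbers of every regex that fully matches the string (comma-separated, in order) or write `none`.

4

1 → no match
2 → no match
3 → no match
4 → match
5 → no match
6 → no match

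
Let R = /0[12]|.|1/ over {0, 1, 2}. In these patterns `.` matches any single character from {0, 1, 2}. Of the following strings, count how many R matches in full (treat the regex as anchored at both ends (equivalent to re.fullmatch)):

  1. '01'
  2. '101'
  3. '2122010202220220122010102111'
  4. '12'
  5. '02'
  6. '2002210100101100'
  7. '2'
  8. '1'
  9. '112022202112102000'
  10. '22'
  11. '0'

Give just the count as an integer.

5

1. '01' → match
2. '101' → no match
3 → no match
4. '12' → no match
5. '02' → match
6 → no match
7. '2' → match
8. '1' → match
9 → no match
10. '22' → no match
11. '0' → match
Total matched: 5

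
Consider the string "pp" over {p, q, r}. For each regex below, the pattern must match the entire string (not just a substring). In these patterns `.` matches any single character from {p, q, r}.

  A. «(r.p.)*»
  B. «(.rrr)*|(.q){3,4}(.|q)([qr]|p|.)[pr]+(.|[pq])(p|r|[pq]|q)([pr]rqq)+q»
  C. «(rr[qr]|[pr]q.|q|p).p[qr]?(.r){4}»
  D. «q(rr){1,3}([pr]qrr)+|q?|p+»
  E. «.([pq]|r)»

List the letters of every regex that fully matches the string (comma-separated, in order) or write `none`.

D, E

A → no match
B → no match
C → no match — must end with "r"
D → match
E → match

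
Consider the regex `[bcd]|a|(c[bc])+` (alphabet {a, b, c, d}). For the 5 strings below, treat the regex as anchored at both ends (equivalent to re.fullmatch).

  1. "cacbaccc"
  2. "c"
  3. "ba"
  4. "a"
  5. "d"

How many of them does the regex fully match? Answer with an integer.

1 → no match
2 → match
3 → no match
4 → match
5 → match
Total matched: 3

3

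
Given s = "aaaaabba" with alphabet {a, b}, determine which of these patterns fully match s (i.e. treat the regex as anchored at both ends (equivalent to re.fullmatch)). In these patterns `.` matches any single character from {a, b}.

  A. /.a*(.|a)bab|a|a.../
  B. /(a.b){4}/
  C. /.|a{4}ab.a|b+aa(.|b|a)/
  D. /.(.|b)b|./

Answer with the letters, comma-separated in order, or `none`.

A → no match
B → no match — must end with "b"
C → match
D → no match

C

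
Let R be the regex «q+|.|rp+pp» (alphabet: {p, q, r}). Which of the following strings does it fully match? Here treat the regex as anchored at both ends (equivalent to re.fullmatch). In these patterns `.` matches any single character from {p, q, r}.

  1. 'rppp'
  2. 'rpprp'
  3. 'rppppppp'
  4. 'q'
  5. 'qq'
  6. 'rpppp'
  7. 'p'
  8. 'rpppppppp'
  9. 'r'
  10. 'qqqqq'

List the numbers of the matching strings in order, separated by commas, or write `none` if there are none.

1 → match
2 → no match
3 → match
4 → match
5 → match
6 → match
7 → match
8 → match
9 → match
10 → match

1, 3, 4, 5, 6, 7, 8, 9, 10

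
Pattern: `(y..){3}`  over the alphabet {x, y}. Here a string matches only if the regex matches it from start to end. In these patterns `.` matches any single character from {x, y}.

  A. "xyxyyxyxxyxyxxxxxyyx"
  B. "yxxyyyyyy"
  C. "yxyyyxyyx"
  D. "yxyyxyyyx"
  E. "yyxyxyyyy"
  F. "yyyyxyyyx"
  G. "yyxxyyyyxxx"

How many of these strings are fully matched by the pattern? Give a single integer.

5

A → no match — must start with "y"
B. "yxxyyyyyy" → match
C. "yxyyyxyyx" → match
D. "yxyyxyyyx" → match
E. "yyxyxyyyy" → match
F. "yyyyxyyyx" → match
G. "yyxxyyyyxxx" → no match
Total matched: 5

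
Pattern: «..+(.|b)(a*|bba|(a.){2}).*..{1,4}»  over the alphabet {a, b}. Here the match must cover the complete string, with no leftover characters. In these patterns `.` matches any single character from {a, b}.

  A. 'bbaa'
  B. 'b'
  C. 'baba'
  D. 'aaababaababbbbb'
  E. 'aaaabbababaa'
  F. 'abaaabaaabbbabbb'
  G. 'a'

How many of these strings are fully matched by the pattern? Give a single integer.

3

A → no match
B → no match
C → no match
D → match
E → match
F → match
G → no match
Total matched: 3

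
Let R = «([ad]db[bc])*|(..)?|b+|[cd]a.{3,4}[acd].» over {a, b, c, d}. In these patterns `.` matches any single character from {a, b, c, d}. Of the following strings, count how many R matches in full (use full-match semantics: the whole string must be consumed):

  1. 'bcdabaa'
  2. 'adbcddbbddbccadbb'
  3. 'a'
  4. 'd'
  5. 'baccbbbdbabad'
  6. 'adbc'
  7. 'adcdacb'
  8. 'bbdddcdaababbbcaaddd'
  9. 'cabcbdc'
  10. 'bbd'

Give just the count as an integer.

1 → no match
2 → no match
3 → no match
4 → no match
5 → no match
6 → match
7 → no match
8 → no match
9 → match
10 → no match
Total matched: 2

2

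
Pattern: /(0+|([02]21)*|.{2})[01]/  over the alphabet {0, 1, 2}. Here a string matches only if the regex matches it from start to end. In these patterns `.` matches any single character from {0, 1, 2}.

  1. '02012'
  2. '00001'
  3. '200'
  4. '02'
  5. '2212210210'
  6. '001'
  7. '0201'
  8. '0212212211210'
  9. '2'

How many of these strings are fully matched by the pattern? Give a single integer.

1. '02012' → no match
2. '00001' → match
3. '200' → match
4. '02' → no match
5. '2212210210' → match
6. '001' → match
7. '0201' → no match
8 → no match
9. '2' → no match
Total matched: 4

4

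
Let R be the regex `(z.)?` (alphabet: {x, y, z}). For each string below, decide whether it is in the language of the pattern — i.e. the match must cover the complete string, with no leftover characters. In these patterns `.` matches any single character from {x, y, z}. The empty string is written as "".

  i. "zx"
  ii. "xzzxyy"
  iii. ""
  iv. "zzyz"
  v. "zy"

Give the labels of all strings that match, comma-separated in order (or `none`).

i, iii, v

i. "zx" → match
ii. "xzzxyy" → no match
iii. "" → match
iv. "zzyz" → no match
v. "zy" → match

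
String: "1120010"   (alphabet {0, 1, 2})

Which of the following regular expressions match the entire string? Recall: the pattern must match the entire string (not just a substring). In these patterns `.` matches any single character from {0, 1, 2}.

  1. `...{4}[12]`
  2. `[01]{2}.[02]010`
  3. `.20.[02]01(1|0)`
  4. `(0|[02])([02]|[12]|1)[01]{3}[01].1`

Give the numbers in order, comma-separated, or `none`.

2

1 → no match
2 → match
3 → no match
4 → no match — must end with "1"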